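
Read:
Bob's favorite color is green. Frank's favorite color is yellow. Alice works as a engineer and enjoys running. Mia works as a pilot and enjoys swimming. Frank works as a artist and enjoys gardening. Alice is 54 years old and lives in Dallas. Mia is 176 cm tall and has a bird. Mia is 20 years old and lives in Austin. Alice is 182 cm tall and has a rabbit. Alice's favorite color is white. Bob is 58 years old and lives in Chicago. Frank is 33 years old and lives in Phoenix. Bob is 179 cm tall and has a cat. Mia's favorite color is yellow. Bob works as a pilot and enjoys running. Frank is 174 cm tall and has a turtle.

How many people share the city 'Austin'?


Count: 1

1


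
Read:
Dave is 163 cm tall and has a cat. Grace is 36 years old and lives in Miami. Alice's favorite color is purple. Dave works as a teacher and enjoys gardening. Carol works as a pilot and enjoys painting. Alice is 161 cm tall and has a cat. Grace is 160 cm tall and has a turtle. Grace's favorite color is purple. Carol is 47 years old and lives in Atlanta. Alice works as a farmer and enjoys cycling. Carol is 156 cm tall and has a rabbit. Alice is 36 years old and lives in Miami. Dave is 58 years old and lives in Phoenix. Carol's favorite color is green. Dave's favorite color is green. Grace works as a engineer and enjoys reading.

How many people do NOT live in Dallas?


Not in Dallas: 4

4


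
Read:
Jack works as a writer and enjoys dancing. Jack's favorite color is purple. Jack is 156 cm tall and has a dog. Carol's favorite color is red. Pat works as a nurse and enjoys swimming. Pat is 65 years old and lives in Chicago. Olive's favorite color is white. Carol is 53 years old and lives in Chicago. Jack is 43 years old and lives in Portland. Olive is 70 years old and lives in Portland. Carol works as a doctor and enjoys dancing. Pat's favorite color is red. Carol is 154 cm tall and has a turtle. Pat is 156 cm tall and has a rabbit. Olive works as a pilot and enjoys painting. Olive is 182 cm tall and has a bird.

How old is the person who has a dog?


Person with dog is Jack, age 43

43


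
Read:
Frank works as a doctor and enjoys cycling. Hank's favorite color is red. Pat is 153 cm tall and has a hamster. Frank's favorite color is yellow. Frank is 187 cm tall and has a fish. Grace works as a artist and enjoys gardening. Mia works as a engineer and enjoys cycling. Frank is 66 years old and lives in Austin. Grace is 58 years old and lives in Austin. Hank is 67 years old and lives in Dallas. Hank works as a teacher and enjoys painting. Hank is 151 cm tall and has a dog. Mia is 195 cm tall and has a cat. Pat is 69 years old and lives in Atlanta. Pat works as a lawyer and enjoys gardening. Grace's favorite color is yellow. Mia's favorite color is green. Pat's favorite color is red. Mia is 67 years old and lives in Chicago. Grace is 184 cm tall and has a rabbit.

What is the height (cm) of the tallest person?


Tallest: Mia at 195 cm

195


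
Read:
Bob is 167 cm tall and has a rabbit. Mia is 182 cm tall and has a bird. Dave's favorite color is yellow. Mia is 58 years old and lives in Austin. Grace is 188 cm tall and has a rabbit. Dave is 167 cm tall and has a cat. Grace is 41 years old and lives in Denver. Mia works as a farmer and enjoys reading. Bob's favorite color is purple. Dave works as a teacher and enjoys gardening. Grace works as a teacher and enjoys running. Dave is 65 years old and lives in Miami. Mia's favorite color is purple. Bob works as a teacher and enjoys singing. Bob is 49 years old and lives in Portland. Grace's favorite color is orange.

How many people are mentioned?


People: Bob, Dave, Grace, Mia. Count = 4

4


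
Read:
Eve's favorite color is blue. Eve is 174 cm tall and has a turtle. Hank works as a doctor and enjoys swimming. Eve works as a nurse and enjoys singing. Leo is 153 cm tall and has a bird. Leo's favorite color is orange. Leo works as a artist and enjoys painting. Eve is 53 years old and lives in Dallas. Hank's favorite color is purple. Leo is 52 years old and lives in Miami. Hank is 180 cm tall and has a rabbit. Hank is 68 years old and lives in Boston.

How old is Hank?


Hank is 68 years old

68


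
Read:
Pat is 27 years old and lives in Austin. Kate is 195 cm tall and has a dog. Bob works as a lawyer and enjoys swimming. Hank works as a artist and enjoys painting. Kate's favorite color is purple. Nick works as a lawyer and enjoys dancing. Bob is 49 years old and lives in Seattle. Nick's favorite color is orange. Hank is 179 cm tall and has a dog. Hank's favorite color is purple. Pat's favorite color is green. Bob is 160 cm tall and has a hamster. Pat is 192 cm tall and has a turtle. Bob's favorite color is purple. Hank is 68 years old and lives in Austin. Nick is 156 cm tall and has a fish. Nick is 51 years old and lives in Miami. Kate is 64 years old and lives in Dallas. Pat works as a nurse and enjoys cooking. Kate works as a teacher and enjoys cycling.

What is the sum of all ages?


64+68+51+49+27 = 259

259


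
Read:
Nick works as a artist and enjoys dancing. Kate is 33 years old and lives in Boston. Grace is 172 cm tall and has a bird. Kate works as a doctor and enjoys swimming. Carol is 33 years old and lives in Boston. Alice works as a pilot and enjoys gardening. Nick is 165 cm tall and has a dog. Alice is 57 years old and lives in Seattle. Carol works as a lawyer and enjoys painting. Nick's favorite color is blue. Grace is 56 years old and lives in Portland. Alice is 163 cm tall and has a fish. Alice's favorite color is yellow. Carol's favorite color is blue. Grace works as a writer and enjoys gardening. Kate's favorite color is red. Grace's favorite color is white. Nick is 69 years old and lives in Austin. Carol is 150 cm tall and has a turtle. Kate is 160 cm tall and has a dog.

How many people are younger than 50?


Filter: 2

2


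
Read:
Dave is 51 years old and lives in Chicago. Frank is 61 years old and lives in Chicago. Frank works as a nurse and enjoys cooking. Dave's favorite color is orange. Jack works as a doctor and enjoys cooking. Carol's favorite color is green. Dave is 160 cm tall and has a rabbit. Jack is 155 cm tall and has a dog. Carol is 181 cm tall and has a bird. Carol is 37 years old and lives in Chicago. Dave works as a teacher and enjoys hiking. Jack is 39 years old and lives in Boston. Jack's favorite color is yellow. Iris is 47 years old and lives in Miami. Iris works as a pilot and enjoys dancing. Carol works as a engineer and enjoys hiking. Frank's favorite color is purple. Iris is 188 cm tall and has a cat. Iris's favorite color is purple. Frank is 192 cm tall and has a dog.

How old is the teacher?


The teacher is Dave, age 51

51


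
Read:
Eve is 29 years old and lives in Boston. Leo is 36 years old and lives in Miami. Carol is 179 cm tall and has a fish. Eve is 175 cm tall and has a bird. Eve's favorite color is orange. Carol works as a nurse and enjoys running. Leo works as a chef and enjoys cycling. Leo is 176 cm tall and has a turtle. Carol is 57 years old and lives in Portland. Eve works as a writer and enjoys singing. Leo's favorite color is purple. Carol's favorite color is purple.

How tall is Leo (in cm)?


Leo is 176 cm tall

176


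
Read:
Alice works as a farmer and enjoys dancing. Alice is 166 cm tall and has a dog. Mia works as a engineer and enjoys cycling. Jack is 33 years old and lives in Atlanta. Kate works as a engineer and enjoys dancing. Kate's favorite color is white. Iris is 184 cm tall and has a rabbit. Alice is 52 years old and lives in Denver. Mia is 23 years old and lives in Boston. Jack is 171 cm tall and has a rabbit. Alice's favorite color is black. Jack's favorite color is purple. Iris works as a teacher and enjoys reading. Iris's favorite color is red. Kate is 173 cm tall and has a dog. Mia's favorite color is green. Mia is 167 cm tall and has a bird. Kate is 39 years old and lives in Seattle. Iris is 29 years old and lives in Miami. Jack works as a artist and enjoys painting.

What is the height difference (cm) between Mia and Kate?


|167 - 173| = 6

6


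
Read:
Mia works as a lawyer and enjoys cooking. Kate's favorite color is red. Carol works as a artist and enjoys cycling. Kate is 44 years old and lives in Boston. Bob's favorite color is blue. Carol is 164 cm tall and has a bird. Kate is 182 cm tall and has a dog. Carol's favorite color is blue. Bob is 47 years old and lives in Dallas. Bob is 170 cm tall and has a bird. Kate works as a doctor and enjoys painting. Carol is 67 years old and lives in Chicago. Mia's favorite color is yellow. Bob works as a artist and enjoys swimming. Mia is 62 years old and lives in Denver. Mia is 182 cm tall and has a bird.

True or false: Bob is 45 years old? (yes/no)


Bob is actually 47. no

no


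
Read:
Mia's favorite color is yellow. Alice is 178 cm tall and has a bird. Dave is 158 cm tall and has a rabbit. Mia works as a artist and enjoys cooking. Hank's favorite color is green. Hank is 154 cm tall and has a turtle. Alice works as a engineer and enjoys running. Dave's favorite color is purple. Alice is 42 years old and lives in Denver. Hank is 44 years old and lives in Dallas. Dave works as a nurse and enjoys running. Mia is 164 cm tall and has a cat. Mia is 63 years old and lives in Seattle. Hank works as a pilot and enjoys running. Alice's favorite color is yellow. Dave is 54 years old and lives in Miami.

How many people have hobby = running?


Count: 3

3


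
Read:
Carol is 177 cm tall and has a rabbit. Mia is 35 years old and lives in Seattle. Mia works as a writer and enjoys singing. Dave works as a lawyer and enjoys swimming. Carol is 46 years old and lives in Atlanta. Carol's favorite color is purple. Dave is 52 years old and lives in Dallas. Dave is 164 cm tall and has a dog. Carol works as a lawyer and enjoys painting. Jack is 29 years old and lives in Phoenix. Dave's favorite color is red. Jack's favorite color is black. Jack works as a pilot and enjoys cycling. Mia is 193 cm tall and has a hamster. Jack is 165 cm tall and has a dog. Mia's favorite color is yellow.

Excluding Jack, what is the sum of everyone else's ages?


Sum (excluding Jack): 133

133


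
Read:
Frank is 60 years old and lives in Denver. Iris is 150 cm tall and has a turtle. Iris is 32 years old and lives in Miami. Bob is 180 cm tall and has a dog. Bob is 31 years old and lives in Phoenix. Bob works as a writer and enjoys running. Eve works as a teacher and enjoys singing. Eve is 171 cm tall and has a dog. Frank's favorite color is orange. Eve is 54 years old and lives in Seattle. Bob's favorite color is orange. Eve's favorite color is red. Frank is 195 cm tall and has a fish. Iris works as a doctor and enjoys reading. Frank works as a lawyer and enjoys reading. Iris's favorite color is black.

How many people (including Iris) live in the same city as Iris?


Iris lives in Miami. Count = 1

1


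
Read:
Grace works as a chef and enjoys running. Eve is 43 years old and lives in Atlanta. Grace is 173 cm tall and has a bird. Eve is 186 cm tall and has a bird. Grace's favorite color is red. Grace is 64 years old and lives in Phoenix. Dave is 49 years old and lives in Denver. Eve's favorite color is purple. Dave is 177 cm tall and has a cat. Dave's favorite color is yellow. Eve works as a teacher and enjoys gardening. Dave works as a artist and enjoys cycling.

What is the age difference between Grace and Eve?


|64 - 43| = 21

21


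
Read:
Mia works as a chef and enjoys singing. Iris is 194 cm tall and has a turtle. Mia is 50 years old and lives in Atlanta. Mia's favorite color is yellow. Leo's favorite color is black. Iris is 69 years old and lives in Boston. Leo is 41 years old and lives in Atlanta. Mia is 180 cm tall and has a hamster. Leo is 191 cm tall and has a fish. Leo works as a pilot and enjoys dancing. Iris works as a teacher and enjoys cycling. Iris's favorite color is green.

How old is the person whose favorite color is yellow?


Person with favorite color=yellow is Mia, age 50

50


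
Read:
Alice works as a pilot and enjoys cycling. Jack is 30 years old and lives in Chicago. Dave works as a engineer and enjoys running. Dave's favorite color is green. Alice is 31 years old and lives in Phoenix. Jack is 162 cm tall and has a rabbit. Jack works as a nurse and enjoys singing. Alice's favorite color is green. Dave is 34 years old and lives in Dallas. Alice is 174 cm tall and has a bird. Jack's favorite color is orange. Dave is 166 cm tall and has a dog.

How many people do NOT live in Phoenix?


Not in Phoenix: 2

2


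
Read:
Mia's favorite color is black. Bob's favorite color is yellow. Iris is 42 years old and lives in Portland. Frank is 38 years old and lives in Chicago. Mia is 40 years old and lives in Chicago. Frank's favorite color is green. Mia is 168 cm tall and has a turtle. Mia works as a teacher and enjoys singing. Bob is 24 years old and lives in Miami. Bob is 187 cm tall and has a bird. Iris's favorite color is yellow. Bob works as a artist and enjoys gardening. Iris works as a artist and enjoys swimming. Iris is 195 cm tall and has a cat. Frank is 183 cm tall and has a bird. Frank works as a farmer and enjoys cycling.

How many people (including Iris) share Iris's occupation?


Iris is a artist. Count = 2

2


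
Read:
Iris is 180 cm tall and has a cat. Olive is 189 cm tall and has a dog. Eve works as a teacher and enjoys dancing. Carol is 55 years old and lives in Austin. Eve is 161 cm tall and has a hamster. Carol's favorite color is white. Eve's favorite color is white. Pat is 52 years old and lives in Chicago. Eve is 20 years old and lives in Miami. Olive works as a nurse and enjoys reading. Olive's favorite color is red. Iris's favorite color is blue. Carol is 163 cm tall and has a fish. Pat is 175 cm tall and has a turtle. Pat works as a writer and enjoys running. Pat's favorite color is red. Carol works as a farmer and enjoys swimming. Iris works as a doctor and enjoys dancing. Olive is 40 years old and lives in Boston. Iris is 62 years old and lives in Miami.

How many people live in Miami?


Count in Miami: 2

2


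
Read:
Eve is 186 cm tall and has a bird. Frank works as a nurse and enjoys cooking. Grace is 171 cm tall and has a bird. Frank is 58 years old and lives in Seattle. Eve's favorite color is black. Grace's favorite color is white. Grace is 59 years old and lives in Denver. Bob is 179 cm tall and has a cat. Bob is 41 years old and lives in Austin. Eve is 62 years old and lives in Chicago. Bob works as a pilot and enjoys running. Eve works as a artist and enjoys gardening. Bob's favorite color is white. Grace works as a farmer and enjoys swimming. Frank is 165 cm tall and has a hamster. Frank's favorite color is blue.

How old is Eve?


Eve is 62 years old

62


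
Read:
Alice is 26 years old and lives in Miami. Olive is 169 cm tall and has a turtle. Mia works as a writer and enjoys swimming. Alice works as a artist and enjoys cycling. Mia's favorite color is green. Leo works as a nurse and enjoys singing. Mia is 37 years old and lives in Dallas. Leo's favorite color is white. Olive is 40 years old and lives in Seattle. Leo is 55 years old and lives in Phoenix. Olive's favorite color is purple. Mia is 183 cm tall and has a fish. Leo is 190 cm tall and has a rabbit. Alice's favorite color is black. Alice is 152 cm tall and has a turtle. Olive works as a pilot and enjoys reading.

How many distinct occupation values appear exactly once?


Unique occupation values: 4

4


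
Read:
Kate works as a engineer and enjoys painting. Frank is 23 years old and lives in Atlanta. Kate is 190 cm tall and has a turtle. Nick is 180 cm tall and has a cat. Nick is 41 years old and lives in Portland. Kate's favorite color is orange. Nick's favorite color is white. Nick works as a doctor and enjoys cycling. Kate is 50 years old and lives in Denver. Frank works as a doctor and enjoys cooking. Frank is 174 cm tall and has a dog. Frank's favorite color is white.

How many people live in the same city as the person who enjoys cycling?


Person with hobby cycling is Nick, city Portland. Count = 1

1


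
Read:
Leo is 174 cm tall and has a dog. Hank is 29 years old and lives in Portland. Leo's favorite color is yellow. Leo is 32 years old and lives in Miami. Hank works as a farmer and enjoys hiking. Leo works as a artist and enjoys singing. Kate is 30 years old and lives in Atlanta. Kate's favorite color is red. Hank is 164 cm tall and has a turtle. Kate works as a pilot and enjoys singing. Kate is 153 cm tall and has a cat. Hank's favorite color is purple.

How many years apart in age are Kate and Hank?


30 vs 29, diff = 1

1


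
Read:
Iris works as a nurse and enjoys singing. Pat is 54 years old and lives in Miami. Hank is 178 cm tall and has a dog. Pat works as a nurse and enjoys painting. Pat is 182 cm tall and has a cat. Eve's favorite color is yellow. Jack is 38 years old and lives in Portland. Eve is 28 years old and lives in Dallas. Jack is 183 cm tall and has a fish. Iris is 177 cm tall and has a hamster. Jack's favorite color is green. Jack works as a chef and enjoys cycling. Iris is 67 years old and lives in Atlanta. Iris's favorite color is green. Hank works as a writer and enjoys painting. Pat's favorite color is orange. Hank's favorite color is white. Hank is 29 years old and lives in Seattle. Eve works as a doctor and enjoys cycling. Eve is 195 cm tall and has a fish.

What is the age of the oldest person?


Oldest: Iris at 67

67


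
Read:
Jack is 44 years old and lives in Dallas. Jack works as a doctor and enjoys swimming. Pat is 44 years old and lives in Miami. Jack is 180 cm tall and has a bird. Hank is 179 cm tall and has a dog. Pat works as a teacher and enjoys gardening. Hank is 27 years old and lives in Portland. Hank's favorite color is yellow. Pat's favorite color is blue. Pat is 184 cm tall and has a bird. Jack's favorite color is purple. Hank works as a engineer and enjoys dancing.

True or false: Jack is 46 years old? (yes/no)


Jack is actually 44. no

no


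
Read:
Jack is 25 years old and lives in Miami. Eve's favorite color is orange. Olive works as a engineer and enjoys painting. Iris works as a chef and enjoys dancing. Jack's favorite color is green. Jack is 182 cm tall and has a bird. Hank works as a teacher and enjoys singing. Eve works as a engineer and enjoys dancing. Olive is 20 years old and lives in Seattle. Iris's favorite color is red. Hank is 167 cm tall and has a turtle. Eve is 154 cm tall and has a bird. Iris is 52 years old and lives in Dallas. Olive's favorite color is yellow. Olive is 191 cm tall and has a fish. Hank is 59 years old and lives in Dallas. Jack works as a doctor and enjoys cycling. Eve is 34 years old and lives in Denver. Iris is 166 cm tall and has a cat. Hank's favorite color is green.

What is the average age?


Sum=190, n=5, avg=38

38


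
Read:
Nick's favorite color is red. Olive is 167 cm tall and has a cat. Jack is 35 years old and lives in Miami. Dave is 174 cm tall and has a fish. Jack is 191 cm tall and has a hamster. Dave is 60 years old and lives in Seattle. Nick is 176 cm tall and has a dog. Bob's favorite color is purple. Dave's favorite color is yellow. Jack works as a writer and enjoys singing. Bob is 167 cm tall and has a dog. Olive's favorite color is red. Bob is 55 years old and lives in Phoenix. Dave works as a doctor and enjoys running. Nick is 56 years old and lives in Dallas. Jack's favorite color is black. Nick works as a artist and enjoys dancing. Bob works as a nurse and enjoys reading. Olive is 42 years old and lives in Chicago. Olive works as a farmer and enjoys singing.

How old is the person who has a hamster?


Person with hamster is Jack, age 35

35


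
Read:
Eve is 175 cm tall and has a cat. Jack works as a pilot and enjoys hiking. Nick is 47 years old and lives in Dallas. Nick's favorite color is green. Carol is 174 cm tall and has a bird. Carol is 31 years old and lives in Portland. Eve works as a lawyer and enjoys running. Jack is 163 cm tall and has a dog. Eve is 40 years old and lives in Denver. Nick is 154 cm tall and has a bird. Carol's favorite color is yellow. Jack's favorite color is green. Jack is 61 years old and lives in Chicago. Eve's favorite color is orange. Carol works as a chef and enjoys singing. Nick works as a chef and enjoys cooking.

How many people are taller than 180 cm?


Taller than 180: 0

0


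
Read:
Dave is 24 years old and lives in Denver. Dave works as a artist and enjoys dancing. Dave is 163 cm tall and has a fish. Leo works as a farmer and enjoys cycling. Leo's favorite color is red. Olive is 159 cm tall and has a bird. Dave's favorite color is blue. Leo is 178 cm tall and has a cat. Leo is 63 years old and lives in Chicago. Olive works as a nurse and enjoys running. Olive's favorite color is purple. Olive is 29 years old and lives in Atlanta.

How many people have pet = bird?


Count: 1

1


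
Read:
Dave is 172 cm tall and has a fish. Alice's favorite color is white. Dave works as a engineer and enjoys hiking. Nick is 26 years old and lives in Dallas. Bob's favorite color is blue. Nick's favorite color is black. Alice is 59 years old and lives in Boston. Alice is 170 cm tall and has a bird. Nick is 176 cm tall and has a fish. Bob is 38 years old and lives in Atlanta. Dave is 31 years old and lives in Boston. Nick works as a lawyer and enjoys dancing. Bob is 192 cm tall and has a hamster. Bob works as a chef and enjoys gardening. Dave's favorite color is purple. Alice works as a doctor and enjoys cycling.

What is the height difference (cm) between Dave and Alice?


|172 - 170| = 2

2


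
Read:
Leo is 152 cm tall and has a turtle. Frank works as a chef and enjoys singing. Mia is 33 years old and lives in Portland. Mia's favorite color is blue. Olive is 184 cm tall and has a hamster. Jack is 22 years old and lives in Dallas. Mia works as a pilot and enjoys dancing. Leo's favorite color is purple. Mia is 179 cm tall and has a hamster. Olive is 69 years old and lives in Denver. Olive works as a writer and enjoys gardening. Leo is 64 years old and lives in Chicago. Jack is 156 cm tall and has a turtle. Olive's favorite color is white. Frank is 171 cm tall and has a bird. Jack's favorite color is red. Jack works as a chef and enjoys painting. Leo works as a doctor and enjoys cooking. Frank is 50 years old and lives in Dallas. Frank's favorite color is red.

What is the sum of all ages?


64+50+33+69+22 = 238

238


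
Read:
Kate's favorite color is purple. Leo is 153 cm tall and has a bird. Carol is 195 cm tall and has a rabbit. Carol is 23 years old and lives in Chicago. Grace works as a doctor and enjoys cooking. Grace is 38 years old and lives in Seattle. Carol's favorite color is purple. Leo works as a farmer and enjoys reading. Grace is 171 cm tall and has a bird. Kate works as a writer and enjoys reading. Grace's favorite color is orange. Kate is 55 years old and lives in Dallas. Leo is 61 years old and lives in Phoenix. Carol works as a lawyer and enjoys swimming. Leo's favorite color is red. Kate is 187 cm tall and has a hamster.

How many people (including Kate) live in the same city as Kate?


Kate lives in Dallas. Count = 1

1


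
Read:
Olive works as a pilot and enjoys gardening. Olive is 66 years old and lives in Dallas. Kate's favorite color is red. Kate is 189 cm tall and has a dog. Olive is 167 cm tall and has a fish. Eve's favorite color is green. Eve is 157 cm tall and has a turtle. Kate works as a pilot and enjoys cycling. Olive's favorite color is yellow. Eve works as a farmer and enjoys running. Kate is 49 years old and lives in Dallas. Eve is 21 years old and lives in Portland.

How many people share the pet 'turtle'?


Count: 1

1


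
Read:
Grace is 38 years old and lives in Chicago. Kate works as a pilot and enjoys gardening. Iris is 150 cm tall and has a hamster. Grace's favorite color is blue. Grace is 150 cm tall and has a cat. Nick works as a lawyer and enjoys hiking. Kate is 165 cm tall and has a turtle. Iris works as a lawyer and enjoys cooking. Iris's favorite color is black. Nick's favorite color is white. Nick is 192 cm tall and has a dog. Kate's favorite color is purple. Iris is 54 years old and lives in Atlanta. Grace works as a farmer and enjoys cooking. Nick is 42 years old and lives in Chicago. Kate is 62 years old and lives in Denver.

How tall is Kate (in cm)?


Kate is 165 cm tall

165


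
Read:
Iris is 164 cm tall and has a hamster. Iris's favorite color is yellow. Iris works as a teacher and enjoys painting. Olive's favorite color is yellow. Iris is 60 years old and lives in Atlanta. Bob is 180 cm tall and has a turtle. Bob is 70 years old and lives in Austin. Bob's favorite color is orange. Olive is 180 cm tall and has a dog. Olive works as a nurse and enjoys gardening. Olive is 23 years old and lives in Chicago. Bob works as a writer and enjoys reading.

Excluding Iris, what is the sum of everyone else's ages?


Sum (excluding Iris): 93

93


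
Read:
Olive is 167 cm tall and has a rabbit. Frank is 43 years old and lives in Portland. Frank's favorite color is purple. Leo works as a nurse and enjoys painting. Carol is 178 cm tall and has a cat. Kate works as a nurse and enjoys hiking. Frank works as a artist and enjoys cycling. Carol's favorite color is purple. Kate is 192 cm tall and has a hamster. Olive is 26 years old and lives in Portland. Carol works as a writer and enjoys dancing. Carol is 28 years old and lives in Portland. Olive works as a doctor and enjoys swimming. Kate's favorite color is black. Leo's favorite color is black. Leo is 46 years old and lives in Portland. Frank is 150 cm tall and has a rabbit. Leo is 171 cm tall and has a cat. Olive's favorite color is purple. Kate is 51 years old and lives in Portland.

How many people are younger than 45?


Filter: 3

3


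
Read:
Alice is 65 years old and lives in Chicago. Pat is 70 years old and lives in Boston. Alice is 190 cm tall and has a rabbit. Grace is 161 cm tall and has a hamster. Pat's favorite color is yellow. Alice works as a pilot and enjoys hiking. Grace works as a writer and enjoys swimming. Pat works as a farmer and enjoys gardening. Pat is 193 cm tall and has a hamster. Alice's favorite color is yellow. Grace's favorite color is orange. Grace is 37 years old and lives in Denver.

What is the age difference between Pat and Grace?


|70 - 37| = 33

33


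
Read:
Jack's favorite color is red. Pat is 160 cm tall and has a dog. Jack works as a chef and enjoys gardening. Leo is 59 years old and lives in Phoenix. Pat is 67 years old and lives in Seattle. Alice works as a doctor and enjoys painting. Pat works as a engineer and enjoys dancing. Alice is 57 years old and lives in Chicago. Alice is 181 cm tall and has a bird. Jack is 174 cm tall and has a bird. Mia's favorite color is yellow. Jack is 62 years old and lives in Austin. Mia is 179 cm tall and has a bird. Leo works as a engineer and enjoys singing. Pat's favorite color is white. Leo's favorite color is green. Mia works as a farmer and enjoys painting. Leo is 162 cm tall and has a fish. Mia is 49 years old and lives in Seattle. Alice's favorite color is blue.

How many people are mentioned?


People: Jack, Pat, Alice, Mia, Leo. Count = 5

5


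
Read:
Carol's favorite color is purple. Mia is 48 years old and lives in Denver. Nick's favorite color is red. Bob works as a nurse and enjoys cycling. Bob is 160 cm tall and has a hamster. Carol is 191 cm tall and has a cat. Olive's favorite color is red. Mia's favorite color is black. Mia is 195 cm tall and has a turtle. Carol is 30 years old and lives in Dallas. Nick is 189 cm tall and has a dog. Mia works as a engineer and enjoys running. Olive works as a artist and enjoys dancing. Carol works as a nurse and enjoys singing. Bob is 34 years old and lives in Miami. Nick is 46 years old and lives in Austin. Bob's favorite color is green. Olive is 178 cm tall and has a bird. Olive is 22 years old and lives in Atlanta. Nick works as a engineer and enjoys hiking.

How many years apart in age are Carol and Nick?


30 vs 46, diff = 16

16


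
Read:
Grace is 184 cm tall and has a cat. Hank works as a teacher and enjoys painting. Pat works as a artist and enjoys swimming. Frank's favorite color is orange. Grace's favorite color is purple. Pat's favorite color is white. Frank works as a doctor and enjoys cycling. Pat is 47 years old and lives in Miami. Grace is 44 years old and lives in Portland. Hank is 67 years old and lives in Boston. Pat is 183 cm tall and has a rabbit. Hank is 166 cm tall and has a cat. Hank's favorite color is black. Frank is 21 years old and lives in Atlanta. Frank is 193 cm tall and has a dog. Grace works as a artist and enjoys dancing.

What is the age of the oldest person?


Oldest: Hank at 67

67


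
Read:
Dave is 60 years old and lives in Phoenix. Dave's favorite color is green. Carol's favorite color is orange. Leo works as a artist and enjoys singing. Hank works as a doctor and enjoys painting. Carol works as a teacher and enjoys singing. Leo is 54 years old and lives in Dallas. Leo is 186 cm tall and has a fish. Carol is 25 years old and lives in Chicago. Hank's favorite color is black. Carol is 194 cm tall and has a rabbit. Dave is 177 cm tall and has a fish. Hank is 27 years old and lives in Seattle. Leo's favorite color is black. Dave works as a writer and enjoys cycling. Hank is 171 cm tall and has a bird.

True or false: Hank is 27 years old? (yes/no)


Hank is actually 27. yes

yes


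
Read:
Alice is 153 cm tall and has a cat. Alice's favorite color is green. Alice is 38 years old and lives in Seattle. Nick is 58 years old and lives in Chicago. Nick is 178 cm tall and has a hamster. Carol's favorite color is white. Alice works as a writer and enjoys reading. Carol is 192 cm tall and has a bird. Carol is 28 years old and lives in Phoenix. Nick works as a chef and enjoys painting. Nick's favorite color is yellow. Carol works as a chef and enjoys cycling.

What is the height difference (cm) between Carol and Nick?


|192 - 178| = 14

14


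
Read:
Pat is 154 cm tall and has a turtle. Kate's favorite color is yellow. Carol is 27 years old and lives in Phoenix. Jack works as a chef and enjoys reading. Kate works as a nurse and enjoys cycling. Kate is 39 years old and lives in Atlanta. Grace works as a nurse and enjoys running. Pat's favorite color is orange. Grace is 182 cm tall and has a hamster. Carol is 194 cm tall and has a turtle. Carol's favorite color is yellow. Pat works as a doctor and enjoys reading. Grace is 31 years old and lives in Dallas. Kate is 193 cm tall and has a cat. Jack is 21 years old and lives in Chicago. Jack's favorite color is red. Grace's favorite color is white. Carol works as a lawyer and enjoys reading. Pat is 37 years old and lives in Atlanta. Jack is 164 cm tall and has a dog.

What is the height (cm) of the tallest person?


Tallest: Carol at 194 cm

194


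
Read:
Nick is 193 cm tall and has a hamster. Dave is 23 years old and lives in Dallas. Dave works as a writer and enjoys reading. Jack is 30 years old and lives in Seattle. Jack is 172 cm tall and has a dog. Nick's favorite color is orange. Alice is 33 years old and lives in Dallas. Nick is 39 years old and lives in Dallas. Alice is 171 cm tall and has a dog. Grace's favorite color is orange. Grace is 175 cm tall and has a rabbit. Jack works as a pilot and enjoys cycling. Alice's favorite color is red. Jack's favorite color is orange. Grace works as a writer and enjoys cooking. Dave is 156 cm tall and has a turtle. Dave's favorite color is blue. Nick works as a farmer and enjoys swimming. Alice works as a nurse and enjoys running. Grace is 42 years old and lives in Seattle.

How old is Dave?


Dave is 23 years old

23


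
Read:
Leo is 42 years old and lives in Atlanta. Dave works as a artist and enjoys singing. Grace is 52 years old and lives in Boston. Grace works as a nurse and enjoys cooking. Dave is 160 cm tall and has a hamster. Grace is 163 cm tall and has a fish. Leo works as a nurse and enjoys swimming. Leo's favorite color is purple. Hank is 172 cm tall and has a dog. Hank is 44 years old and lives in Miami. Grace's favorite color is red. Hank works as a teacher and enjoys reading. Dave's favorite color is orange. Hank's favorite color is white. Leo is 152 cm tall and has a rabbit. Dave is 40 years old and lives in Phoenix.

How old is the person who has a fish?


Person with fish is Grace, age 52

52


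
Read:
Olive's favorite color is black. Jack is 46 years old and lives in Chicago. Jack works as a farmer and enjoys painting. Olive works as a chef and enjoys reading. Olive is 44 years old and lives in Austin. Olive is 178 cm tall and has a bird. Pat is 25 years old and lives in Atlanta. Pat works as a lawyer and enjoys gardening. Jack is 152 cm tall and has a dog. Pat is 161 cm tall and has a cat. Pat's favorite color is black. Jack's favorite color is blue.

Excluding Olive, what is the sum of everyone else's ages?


Sum (excluding Olive): 71

71


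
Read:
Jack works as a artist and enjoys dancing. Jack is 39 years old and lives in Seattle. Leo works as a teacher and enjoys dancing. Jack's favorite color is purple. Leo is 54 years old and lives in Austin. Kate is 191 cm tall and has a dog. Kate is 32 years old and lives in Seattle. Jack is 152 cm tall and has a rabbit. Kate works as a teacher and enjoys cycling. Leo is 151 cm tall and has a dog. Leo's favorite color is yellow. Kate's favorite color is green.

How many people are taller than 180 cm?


Taller than 180: 1

1


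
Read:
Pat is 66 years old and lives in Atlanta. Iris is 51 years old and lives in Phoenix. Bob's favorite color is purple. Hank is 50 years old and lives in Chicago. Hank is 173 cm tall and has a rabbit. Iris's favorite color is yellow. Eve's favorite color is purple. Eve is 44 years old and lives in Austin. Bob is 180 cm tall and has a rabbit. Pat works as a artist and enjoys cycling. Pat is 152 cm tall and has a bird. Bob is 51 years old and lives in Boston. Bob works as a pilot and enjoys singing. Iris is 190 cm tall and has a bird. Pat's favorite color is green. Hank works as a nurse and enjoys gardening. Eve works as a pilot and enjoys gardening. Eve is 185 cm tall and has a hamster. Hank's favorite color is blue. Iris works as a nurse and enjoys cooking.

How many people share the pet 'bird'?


Count: 2

2


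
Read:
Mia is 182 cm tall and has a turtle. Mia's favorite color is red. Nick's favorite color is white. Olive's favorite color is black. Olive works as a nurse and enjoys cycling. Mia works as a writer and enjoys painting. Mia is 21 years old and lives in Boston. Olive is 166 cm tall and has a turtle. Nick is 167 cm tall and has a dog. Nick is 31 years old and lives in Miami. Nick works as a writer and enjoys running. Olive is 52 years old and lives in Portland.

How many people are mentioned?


People: Olive, Nick, Mia. Count = 3

3


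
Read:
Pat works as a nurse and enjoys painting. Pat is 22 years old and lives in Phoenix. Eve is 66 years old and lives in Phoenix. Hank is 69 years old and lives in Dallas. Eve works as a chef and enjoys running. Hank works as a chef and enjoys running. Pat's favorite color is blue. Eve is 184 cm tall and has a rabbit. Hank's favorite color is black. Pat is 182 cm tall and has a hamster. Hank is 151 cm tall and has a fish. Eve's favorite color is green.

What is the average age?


Sum=157, n=3, avg=52.33

52.33


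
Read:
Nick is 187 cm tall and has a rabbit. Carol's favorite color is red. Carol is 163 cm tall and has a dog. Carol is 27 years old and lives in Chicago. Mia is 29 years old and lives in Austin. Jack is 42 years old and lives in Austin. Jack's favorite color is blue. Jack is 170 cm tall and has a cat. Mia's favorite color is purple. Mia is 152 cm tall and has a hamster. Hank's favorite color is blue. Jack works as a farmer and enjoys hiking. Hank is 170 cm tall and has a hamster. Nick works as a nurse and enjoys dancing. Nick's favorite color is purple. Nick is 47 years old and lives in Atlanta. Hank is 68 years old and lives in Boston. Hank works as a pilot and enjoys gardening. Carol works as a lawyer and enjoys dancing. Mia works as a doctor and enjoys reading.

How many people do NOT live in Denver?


Not in Denver: 5

5


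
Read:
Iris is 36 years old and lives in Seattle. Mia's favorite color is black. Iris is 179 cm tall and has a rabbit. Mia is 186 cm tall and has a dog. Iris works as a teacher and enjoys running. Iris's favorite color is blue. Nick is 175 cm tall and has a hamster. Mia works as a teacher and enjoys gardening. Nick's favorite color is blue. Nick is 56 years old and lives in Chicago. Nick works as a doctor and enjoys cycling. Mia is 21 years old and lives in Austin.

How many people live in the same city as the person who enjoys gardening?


Person with hobby gardening is Mia, city Austin. Count = 1

1


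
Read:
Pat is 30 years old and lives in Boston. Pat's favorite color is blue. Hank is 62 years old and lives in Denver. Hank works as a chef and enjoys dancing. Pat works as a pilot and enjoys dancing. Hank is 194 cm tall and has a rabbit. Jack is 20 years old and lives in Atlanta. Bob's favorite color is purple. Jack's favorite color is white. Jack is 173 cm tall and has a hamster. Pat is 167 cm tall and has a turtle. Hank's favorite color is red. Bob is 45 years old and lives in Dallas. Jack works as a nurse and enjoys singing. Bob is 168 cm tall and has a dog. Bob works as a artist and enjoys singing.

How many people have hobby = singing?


Count: 2

2


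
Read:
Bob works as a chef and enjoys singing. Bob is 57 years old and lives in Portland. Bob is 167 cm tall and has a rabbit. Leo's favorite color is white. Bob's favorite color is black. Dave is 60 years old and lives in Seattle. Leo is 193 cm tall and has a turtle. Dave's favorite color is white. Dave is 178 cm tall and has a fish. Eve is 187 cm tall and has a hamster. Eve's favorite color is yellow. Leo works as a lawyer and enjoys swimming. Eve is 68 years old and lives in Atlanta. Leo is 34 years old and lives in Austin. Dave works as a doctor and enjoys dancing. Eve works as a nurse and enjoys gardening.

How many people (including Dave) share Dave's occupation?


Dave is a doctor. Count = 1

1


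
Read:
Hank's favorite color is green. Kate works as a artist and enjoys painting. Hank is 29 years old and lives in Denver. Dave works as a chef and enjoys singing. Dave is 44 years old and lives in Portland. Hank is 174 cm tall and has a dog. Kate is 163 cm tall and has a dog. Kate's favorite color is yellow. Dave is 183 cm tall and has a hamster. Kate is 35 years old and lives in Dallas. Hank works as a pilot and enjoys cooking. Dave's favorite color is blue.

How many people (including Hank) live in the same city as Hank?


Hank lives in Denver. Count = 1

1


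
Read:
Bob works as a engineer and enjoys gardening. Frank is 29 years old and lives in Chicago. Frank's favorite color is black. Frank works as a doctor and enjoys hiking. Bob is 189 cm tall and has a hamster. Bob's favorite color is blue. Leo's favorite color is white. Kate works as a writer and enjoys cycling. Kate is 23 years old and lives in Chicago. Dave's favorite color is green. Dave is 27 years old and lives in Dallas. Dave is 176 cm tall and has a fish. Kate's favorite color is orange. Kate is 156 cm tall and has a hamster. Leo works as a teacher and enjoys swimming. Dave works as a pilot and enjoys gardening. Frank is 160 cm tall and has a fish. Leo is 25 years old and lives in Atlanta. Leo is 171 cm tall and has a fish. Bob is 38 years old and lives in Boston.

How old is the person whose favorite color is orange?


Person with favorite color=orange is Kate, age 23

23


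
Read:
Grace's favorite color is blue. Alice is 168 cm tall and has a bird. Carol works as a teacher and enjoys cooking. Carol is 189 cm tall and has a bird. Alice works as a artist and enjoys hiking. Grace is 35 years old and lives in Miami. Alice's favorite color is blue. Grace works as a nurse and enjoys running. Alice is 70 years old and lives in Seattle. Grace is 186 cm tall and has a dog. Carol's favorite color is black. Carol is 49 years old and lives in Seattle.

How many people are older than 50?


Filter: 1

1
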